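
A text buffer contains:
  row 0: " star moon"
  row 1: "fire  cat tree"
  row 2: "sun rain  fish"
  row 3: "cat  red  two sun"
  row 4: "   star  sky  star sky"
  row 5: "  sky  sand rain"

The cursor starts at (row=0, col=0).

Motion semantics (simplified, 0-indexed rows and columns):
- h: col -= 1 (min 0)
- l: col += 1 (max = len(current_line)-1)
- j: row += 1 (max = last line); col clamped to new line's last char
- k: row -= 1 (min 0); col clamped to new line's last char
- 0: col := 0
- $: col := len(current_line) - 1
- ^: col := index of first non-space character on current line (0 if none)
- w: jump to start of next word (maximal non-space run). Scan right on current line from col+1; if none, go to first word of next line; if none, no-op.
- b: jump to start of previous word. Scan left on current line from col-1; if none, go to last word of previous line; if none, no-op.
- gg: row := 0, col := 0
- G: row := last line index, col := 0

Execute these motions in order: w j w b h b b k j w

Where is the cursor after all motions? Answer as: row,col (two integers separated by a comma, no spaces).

Answer: 1,6

Derivation:
After 1 (w): row=0 col=1 char='s'
After 2 (j): row=1 col=1 char='i'
After 3 (w): row=1 col=6 char='c'
After 4 (b): row=1 col=0 char='f'
After 5 (h): row=1 col=0 char='f'
After 6 (b): row=0 col=6 char='m'
After 7 (b): row=0 col=1 char='s'
After 8 (k): row=0 col=1 char='s'
After 9 (j): row=1 col=1 char='i'
After 10 (w): row=1 col=6 char='c'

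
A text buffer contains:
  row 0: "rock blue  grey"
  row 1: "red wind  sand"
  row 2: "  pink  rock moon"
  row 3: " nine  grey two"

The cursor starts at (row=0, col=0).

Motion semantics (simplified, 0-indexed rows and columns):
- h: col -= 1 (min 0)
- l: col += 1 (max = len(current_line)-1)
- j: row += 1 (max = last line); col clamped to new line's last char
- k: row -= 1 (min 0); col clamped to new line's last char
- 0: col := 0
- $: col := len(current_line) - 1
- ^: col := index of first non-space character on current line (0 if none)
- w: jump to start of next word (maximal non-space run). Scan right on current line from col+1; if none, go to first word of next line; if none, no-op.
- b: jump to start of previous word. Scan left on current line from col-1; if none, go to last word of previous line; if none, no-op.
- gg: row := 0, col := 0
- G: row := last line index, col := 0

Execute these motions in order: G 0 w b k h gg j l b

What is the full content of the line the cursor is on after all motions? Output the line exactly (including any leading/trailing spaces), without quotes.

After 1 (G): row=3 col=0 char='_'
After 2 (0): row=3 col=0 char='_'
After 3 (w): row=3 col=1 char='n'
After 4 (b): row=2 col=13 char='m'
After 5 (k): row=1 col=13 char='d'
After 6 (h): row=1 col=12 char='n'
After 7 (gg): row=0 col=0 char='r'
After 8 (j): row=1 col=0 char='r'
After 9 (l): row=1 col=1 char='e'
After 10 (b): row=1 col=0 char='r'

Answer: red wind  sand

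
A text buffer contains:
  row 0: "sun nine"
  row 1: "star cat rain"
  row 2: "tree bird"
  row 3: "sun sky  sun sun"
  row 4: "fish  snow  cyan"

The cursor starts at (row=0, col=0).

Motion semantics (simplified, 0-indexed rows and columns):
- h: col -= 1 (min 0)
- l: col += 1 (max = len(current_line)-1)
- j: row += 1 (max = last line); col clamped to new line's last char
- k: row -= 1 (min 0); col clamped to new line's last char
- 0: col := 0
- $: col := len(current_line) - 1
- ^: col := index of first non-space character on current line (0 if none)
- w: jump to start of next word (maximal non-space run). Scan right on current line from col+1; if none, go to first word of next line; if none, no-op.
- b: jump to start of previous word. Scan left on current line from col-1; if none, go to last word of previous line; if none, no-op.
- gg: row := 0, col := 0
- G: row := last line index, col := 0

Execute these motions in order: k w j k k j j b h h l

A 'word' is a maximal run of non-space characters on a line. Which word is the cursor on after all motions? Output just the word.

After 1 (k): row=0 col=0 char='s'
After 2 (w): row=0 col=4 char='n'
After 3 (j): row=1 col=4 char='_'
After 4 (k): row=0 col=4 char='n'
After 5 (k): row=0 col=4 char='n'
After 6 (j): row=1 col=4 char='_'
After 7 (j): row=2 col=4 char='_'
After 8 (b): row=2 col=0 char='t'
After 9 (h): row=2 col=0 char='t'
After 10 (h): row=2 col=0 char='t'
After 11 (l): row=2 col=1 char='r'

Answer: tree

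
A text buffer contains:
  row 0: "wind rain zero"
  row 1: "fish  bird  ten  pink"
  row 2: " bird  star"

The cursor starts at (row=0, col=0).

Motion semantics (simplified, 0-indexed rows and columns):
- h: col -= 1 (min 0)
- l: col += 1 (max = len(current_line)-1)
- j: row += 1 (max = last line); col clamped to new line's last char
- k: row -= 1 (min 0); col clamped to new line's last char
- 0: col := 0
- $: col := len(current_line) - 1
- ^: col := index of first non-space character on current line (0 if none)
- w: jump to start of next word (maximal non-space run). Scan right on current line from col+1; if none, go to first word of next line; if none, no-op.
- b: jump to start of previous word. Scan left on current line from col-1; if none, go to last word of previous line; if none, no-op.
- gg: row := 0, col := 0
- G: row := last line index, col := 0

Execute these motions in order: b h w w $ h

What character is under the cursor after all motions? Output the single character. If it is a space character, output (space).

Answer: r

Derivation:
After 1 (b): row=0 col=0 char='w'
After 2 (h): row=0 col=0 char='w'
After 3 (w): row=0 col=5 char='r'
After 4 (w): row=0 col=10 char='z'
After 5 ($): row=0 col=13 char='o'
After 6 (h): row=0 col=12 char='r'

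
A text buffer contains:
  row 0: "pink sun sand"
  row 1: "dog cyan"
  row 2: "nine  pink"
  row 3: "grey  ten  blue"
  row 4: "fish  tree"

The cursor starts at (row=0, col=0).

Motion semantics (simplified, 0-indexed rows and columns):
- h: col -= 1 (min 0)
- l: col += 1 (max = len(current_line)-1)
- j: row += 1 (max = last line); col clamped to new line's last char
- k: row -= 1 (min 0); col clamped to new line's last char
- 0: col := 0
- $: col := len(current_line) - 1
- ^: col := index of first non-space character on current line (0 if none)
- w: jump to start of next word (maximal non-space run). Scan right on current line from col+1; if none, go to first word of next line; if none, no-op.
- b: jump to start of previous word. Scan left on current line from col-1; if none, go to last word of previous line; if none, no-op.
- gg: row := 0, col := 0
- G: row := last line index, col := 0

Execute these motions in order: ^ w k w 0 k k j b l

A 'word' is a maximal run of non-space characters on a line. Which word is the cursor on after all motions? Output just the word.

After 1 (^): row=0 col=0 char='p'
After 2 (w): row=0 col=5 char='s'
After 3 (k): row=0 col=5 char='s'
After 4 (w): row=0 col=9 char='s'
After 5 (0): row=0 col=0 char='p'
After 6 (k): row=0 col=0 char='p'
After 7 (k): row=0 col=0 char='p'
After 8 (j): row=1 col=0 char='d'
After 9 (b): row=0 col=9 char='s'
After 10 (l): row=0 col=10 char='a'

Answer: sand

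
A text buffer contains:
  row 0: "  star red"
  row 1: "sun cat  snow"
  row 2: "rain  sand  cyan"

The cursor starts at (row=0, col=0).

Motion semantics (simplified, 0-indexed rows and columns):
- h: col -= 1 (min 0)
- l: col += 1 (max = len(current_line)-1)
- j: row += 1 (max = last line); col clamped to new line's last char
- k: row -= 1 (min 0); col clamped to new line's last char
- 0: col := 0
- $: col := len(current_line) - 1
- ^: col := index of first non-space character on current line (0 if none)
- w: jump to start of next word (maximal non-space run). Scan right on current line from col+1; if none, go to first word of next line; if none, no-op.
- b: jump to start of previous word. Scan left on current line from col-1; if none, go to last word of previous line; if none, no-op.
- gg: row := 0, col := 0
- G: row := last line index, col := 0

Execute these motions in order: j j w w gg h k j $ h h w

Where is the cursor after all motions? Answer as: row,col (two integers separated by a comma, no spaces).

Answer: 2,0

Derivation:
After 1 (j): row=1 col=0 char='s'
After 2 (j): row=2 col=0 char='r'
After 3 (w): row=2 col=6 char='s'
After 4 (w): row=2 col=12 char='c'
After 5 (gg): row=0 col=0 char='_'
After 6 (h): row=0 col=0 char='_'
After 7 (k): row=0 col=0 char='_'
After 8 (j): row=1 col=0 char='s'
After 9 ($): row=1 col=12 char='w'
After 10 (h): row=1 col=11 char='o'
After 11 (h): row=1 col=10 char='n'
After 12 (w): row=2 col=0 char='r'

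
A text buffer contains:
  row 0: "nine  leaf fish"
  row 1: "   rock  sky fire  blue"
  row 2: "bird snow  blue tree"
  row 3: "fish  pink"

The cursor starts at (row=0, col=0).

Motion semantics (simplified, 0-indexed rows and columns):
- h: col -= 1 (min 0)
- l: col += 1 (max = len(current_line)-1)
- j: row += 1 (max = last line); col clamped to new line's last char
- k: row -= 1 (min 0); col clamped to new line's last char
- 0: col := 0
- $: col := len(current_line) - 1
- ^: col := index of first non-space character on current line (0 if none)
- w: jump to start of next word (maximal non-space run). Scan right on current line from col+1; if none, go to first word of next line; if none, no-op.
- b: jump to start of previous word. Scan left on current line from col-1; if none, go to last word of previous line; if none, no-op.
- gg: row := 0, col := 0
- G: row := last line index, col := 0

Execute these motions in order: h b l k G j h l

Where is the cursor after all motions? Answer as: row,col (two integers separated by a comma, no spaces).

After 1 (h): row=0 col=0 char='n'
After 2 (b): row=0 col=0 char='n'
After 3 (l): row=0 col=1 char='i'
After 4 (k): row=0 col=1 char='i'
After 5 (G): row=3 col=0 char='f'
After 6 (j): row=3 col=0 char='f'
After 7 (h): row=3 col=0 char='f'
After 8 (l): row=3 col=1 char='i'

Answer: 3,1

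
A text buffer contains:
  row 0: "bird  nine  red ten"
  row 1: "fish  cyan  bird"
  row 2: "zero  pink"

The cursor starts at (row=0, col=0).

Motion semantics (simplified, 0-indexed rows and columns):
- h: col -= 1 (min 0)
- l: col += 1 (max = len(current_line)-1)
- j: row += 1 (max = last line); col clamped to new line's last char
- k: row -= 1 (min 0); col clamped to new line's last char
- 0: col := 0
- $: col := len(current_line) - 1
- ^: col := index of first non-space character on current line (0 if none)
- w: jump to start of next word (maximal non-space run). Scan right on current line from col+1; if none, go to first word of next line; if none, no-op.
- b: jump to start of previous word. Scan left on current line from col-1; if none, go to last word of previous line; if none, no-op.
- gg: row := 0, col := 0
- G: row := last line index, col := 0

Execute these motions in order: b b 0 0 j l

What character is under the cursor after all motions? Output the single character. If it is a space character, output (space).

After 1 (b): row=0 col=0 char='b'
After 2 (b): row=0 col=0 char='b'
After 3 (0): row=0 col=0 char='b'
After 4 (0): row=0 col=0 char='b'
After 5 (j): row=1 col=0 char='f'
After 6 (l): row=1 col=1 char='i'

Answer: i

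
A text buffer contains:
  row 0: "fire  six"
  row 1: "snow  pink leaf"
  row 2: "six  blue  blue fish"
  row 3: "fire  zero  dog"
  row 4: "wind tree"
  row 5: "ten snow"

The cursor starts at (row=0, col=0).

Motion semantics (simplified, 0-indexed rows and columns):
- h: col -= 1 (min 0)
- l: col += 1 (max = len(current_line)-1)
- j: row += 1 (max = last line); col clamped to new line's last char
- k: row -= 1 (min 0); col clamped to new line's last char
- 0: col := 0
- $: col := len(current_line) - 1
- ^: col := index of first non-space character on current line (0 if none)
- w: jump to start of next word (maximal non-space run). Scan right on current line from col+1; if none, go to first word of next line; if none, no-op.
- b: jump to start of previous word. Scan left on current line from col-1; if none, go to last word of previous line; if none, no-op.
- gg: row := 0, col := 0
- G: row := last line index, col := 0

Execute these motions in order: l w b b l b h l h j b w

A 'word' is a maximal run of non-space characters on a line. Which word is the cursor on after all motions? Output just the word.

Answer: snow

Derivation:
After 1 (l): row=0 col=1 char='i'
After 2 (w): row=0 col=6 char='s'
After 3 (b): row=0 col=0 char='f'
After 4 (b): row=0 col=0 char='f'
After 5 (l): row=0 col=1 char='i'
After 6 (b): row=0 col=0 char='f'
After 7 (h): row=0 col=0 char='f'
After 8 (l): row=0 col=1 char='i'
After 9 (h): row=0 col=0 char='f'
After 10 (j): row=1 col=0 char='s'
After 11 (b): row=0 col=6 char='s'
After 12 (w): row=1 col=0 char='s'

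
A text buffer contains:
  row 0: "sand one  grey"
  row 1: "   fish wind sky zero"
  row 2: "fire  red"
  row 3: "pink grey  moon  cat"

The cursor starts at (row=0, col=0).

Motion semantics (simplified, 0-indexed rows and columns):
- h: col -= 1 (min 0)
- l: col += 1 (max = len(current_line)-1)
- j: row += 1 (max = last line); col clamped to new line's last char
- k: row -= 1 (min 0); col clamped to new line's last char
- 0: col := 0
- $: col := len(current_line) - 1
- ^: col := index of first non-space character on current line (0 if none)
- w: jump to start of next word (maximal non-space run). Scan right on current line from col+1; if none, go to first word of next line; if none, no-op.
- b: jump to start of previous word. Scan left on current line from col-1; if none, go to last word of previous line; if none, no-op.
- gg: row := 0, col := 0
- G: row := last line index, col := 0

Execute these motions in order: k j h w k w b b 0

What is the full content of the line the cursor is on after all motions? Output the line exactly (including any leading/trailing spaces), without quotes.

After 1 (k): row=0 col=0 char='s'
After 2 (j): row=1 col=0 char='_'
After 3 (h): row=1 col=0 char='_'
After 4 (w): row=1 col=3 char='f'
After 5 (k): row=0 col=3 char='d'
After 6 (w): row=0 col=5 char='o'
After 7 (b): row=0 col=0 char='s'
After 8 (b): row=0 col=0 char='s'
After 9 (0): row=0 col=0 char='s'

Answer: sand one  grey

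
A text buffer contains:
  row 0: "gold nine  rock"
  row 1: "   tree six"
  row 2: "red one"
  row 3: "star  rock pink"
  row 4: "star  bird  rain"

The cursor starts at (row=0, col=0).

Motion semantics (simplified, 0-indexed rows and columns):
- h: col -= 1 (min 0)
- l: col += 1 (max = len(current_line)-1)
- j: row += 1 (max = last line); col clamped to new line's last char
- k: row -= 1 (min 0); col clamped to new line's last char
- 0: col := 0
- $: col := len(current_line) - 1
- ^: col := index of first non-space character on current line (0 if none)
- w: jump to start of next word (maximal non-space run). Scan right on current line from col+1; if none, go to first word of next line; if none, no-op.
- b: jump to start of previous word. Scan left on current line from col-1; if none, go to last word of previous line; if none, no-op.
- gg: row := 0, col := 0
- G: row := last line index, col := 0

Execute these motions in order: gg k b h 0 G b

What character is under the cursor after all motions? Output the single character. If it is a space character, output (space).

After 1 (gg): row=0 col=0 char='g'
After 2 (k): row=0 col=0 char='g'
After 3 (b): row=0 col=0 char='g'
After 4 (h): row=0 col=0 char='g'
After 5 (0): row=0 col=0 char='g'
After 6 (G): row=4 col=0 char='s'
After 7 (b): row=3 col=11 char='p'

Answer: p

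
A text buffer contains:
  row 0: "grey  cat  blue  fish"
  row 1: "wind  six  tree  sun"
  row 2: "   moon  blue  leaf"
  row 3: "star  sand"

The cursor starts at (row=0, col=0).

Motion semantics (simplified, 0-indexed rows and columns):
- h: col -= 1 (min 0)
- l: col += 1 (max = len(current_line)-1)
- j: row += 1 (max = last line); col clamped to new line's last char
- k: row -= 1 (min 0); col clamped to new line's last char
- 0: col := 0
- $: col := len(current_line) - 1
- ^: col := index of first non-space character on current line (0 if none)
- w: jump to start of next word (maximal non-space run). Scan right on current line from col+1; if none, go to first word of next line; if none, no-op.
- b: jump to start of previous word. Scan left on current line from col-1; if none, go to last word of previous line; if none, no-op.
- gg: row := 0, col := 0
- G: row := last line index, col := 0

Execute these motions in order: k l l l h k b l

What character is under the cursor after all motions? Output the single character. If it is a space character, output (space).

Answer: r

Derivation:
After 1 (k): row=0 col=0 char='g'
After 2 (l): row=0 col=1 char='r'
After 3 (l): row=0 col=2 char='e'
After 4 (l): row=0 col=3 char='y'
After 5 (h): row=0 col=2 char='e'
After 6 (k): row=0 col=2 char='e'
After 7 (b): row=0 col=0 char='g'
After 8 (l): row=0 col=1 char='r'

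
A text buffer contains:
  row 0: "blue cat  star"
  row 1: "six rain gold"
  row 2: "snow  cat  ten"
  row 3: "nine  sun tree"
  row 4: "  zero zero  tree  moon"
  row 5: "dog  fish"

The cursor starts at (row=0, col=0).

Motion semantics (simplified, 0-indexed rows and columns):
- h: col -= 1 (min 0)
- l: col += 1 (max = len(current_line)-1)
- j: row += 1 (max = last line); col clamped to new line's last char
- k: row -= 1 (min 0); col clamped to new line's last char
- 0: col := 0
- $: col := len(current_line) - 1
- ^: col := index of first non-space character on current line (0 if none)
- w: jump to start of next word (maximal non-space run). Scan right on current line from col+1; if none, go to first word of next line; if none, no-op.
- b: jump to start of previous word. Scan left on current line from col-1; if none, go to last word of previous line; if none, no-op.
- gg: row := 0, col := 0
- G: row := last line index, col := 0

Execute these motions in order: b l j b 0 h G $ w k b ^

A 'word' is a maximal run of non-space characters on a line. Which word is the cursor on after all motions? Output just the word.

Answer: zero

Derivation:
After 1 (b): row=0 col=0 char='b'
After 2 (l): row=0 col=1 char='l'
After 3 (j): row=1 col=1 char='i'
After 4 (b): row=1 col=0 char='s'
After 5 (0): row=1 col=0 char='s'
After 6 (h): row=1 col=0 char='s'
After 7 (G): row=5 col=0 char='d'
After 8 ($): row=5 col=8 char='h'
After 9 (w): row=5 col=8 char='h'
After 10 (k): row=4 col=8 char='e'
After 11 (b): row=4 col=7 char='z'
After 12 (^): row=4 col=2 char='z'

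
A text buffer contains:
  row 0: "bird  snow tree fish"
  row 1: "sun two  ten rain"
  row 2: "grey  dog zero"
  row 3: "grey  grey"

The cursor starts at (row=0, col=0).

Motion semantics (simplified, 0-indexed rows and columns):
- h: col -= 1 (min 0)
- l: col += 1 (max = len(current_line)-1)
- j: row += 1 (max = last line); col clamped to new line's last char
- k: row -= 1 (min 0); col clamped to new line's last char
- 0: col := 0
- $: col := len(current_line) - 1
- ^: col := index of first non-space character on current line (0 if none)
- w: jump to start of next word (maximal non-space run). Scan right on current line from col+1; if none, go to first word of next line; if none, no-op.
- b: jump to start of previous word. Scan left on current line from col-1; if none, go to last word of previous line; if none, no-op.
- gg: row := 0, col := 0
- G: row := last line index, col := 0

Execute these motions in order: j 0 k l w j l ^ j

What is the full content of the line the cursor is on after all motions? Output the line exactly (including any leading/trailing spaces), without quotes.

After 1 (j): row=1 col=0 char='s'
After 2 (0): row=1 col=0 char='s'
After 3 (k): row=0 col=0 char='b'
After 4 (l): row=0 col=1 char='i'
After 5 (w): row=0 col=6 char='s'
After 6 (j): row=1 col=6 char='o'
After 7 (l): row=1 col=7 char='_'
After 8 (^): row=1 col=0 char='s'
After 9 (j): row=2 col=0 char='g'

Answer: grey  dog zero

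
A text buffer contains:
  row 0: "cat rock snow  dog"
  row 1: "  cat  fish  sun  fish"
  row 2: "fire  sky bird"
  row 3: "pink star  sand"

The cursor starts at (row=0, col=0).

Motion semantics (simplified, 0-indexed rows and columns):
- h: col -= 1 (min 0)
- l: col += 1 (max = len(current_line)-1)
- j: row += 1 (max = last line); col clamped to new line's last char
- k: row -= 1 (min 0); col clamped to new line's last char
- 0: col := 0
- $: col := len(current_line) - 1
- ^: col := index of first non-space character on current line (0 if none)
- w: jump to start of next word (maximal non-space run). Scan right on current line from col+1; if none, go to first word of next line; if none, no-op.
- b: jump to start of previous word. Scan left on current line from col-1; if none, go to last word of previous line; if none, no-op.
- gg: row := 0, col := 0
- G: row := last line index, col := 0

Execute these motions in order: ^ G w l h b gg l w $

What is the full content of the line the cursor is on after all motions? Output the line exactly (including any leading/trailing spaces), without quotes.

Answer: cat rock snow  dog

Derivation:
After 1 (^): row=0 col=0 char='c'
After 2 (G): row=3 col=0 char='p'
After 3 (w): row=3 col=5 char='s'
After 4 (l): row=3 col=6 char='t'
After 5 (h): row=3 col=5 char='s'
After 6 (b): row=3 col=0 char='p'
After 7 (gg): row=0 col=0 char='c'
After 8 (l): row=0 col=1 char='a'
After 9 (w): row=0 col=4 char='r'
After 10 ($): row=0 col=17 char='g'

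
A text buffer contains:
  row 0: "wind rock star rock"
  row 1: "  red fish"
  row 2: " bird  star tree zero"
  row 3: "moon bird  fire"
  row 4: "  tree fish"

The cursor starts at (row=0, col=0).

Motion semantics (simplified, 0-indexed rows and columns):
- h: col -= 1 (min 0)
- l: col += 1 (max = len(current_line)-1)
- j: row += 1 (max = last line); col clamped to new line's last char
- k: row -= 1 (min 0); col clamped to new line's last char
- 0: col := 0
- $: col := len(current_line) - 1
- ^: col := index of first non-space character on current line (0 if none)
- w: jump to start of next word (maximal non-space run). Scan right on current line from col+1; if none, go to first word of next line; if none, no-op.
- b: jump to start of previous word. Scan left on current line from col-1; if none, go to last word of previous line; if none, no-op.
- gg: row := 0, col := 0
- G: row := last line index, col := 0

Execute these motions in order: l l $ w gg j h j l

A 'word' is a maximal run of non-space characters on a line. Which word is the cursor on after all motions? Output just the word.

Answer: bird

Derivation:
After 1 (l): row=0 col=1 char='i'
After 2 (l): row=0 col=2 char='n'
After 3 ($): row=0 col=18 char='k'
After 4 (w): row=1 col=2 char='r'
After 5 (gg): row=0 col=0 char='w'
After 6 (j): row=1 col=0 char='_'
After 7 (h): row=1 col=0 char='_'
After 8 (j): row=2 col=0 char='_'
After 9 (l): row=2 col=1 char='b'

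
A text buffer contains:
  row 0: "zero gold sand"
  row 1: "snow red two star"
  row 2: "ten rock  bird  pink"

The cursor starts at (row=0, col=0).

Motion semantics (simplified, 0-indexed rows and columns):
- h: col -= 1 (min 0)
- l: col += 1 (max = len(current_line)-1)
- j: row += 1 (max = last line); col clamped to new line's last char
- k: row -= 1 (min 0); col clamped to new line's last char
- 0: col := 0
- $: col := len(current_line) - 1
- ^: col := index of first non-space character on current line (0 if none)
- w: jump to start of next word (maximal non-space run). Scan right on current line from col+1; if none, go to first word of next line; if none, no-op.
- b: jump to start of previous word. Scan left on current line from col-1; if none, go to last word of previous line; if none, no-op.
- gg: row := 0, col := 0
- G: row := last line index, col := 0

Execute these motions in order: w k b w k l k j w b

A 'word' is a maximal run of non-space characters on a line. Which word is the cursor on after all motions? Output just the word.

After 1 (w): row=0 col=5 char='g'
After 2 (k): row=0 col=5 char='g'
After 3 (b): row=0 col=0 char='z'
After 4 (w): row=0 col=5 char='g'
After 5 (k): row=0 col=5 char='g'
After 6 (l): row=0 col=6 char='o'
After 7 (k): row=0 col=6 char='o'
After 8 (j): row=1 col=6 char='e'
After 9 (w): row=1 col=9 char='t'
After 10 (b): row=1 col=5 char='r'

Answer: red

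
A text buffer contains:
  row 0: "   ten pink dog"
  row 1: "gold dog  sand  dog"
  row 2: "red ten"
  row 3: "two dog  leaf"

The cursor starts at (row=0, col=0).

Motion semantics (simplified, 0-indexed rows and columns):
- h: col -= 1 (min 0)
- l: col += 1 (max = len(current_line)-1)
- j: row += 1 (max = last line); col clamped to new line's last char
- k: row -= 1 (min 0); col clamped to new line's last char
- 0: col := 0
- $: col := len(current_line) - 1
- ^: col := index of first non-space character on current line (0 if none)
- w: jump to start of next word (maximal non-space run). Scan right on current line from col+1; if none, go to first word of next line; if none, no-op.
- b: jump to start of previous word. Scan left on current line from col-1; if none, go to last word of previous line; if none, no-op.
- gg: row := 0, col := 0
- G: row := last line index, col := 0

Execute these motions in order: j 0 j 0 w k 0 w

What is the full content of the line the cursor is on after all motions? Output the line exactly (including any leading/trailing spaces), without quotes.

Answer: gold dog  sand  dog

Derivation:
After 1 (j): row=1 col=0 char='g'
After 2 (0): row=1 col=0 char='g'
After 3 (j): row=2 col=0 char='r'
After 4 (0): row=2 col=0 char='r'
After 5 (w): row=2 col=4 char='t'
After 6 (k): row=1 col=4 char='_'
After 7 (0): row=1 col=0 char='g'
After 8 (w): row=1 col=5 char='d'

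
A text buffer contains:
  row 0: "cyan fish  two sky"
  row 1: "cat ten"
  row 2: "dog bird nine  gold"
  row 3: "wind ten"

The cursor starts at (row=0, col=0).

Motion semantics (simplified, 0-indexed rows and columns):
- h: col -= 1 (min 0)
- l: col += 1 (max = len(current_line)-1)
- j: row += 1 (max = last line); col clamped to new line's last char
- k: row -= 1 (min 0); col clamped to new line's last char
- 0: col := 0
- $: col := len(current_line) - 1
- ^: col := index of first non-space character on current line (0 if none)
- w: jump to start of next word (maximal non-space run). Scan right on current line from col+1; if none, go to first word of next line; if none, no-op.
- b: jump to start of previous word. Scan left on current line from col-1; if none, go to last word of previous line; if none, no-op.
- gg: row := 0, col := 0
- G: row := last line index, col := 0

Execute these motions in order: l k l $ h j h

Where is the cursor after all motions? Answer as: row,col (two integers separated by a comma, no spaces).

After 1 (l): row=0 col=1 char='y'
After 2 (k): row=0 col=1 char='y'
After 3 (l): row=0 col=2 char='a'
After 4 ($): row=0 col=17 char='y'
After 5 (h): row=0 col=16 char='k'
After 6 (j): row=1 col=6 char='n'
After 7 (h): row=1 col=5 char='e'

Answer: 1,5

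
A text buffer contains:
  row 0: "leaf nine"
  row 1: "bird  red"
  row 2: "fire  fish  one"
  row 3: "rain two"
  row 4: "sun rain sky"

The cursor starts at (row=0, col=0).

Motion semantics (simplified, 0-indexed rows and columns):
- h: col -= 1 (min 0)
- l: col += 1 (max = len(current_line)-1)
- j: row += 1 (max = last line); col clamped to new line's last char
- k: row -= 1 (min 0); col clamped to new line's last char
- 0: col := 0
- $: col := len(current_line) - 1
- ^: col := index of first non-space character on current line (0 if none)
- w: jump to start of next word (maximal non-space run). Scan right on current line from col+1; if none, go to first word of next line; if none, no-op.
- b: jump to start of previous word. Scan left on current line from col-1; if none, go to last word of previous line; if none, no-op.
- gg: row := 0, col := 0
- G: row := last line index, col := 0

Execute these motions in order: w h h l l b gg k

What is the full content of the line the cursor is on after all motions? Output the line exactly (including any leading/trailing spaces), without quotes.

After 1 (w): row=0 col=5 char='n'
After 2 (h): row=0 col=4 char='_'
After 3 (h): row=0 col=3 char='f'
After 4 (l): row=0 col=4 char='_'
After 5 (l): row=0 col=5 char='n'
After 6 (b): row=0 col=0 char='l'
After 7 (gg): row=0 col=0 char='l'
After 8 (k): row=0 col=0 char='l'

Answer: leaf nine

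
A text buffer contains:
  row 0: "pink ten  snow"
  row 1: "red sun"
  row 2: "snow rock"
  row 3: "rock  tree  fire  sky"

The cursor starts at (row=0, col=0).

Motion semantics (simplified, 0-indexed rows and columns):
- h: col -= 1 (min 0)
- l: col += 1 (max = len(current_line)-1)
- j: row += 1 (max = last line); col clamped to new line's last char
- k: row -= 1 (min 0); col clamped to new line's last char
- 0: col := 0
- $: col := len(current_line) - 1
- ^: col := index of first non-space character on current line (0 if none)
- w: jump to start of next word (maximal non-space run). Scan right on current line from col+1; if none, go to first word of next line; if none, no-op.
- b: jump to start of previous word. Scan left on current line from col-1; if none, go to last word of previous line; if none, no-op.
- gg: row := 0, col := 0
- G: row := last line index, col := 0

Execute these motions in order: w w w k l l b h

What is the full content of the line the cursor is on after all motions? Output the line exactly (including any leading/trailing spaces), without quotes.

Answer: pink ten  snow

Derivation:
After 1 (w): row=0 col=5 char='t'
After 2 (w): row=0 col=10 char='s'
After 3 (w): row=1 col=0 char='r'
After 4 (k): row=0 col=0 char='p'
After 5 (l): row=0 col=1 char='i'
After 6 (l): row=0 col=2 char='n'
After 7 (b): row=0 col=0 char='p'
After 8 (h): row=0 col=0 char='p'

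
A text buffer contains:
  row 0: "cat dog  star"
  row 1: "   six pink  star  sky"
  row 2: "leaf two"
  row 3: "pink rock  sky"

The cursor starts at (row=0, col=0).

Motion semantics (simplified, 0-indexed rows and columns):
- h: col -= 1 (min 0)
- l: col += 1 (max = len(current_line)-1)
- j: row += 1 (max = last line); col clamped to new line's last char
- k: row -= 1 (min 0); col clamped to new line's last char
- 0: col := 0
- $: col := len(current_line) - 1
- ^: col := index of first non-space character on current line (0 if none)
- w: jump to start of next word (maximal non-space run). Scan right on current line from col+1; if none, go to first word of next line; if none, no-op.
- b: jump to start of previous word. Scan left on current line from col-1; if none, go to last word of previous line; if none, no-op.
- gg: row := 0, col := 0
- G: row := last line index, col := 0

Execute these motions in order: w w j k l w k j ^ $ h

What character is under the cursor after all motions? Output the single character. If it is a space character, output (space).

After 1 (w): row=0 col=4 char='d'
After 2 (w): row=0 col=9 char='s'
After 3 (j): row=1 col=9 char='n'
After 4 (k): row=0 col=9 char='s'
After 5 (l): row=0 col=10 char='t'
After 6 (w): row=1 col=3 char='s'
After 7 (k): row=0 col=3 char='_'
After 8 (j): row=1 col=3 char='s'
After 9 (^): row=1 col=3 char='s'
After 10 ($): row=1 col=21 char='y'
After 11 (h): row=1 col=20 char='k'

Answer: k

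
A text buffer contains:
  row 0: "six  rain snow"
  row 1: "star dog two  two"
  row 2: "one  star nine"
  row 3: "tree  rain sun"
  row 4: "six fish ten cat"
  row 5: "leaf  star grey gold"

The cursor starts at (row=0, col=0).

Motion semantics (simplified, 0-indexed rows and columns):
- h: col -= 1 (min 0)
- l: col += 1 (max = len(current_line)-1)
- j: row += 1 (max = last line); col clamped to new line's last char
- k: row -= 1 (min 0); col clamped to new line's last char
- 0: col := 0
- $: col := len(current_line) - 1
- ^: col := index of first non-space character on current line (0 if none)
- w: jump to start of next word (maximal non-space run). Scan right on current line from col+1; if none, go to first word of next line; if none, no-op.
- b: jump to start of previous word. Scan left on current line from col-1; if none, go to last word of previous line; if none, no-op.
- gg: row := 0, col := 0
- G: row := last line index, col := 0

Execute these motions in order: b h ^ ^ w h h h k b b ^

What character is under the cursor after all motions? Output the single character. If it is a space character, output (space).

After 1 (b): row=0 col=0 char='s'
After 2 (h): row=0 col=0 char='s'
After 3 (^): row=0 col=0 char='s'
After 4 (^): row=0 col=0 char='s'
After 5 (w): row=0 col=5 char='r'
After 6 (h): row=0 col=4 char='_'
After 7 (h): row=0 col=3 char='_'
After 8 (h): row=0 col=2 char='x'
After 9 (k): row=0 col=2 char='x'
After 10 (b): row=0 col=0 char='s'
After 11 (b): row=0 col=0 char='s'
After 12 (^): row=0 col=0 char='s'

Answer: s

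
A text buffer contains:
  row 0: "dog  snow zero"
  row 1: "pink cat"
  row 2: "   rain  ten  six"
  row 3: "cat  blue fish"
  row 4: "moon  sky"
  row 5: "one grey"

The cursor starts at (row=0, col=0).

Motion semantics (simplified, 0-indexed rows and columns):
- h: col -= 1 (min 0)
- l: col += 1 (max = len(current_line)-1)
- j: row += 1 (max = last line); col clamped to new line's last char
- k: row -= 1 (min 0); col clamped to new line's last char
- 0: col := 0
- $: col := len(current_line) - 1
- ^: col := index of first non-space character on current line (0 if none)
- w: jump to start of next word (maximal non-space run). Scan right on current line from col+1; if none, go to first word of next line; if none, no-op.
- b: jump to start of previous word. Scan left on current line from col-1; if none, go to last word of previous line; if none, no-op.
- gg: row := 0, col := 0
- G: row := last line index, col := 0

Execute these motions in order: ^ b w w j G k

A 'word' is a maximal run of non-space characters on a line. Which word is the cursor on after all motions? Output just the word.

After 1 (^): row=0 col=0 char='d'
After 2 (b): row=0 col=0 char='d'
After 3 (w): row=0 col=5 char='s'
After 4 (w): row=0 col=10 char='z'
After 5 (j): row=1 col=7 char='t'
After 6 (G): row=5 col=0 char='o'
After 7 (k): row=4 col=0 char='m'

Answer: moon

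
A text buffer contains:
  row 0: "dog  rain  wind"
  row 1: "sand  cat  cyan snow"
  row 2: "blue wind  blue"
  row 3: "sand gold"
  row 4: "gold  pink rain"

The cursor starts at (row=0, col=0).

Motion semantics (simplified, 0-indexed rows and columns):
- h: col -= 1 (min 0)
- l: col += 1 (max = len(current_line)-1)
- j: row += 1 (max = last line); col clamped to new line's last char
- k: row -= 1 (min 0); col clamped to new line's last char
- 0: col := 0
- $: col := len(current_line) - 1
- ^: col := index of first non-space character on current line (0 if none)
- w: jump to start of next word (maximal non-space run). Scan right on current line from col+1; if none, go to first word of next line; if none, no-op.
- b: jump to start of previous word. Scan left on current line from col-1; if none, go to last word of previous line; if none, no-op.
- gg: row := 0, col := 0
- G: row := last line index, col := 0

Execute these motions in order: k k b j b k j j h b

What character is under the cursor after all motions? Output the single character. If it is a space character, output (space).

After 1 (k): row=0 col=0 char='d'
After 2 (k): row=0 col=0 char='d'
After 3 (b): row=0 col=0 char='d'
After 4 (j): row=1 col=0 char='s'
After 5 (b): row=0 col=11 char='w'
After 6 (k): row=0 col=11 char='w'
After 7 (j): row=1 col=11 char='c'
After 8 (j): row=2 col=11 char='b'
After 9 (h): row=2 col=10 char='_'
After 10 (b): row=2 col=5 char='w'

Answer: w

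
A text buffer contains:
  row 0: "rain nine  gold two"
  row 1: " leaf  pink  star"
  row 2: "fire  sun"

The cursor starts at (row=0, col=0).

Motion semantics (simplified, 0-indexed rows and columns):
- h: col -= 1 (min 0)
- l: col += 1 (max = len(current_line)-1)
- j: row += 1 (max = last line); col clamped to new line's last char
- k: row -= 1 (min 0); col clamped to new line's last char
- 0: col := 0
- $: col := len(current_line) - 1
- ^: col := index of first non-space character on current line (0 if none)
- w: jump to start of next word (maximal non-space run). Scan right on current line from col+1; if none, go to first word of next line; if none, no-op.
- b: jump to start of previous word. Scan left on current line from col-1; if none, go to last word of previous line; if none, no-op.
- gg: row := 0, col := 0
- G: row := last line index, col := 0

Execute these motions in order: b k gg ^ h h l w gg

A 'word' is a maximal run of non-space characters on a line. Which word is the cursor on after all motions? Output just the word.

Answer: rain

Derivation:
After 1 (b): row=0 col=0 char='r'
After 2 (k): row=0 col=0 char='r'
After 3 (gg): row=0 col=0 char='r'
After 4 (^): row=0 col=0 char='r'
After 5 (h): row=0 col=0 char='r'
After 6 (h): row=0 col=0 char='r'
After 7 (l): row=0 col=1 char='a'
After 8 (w): row=0 col=5 char='n'
After 9 (gg): row=0 col=0 char='r'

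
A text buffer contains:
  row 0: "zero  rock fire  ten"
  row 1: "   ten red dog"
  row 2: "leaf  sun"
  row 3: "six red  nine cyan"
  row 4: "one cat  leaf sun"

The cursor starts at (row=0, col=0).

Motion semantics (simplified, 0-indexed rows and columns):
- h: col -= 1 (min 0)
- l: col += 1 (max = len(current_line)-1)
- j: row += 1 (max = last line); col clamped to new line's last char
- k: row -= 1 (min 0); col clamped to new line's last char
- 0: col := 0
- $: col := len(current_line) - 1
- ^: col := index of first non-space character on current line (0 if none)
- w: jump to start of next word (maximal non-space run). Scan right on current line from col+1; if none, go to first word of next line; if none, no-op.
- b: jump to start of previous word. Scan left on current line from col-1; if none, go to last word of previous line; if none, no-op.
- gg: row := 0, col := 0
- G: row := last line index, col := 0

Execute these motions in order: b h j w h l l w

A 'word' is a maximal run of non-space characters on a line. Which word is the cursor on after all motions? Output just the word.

After 1 (b): row=0 col=0 char='z'
After 2 (h): row=0 col=0 char='z'
After 3 (j): row=1 col=0 char='_'
After 4 (w): row=1 col=3 char='t'
After 5 (h): row=1 col=2 char='_'
After 6 (l): row=1 col=3 char='t'
After 7 (l): row=1 col=4 char='e'
After 8 (w): row=1 col=7 char='r'

Answer: red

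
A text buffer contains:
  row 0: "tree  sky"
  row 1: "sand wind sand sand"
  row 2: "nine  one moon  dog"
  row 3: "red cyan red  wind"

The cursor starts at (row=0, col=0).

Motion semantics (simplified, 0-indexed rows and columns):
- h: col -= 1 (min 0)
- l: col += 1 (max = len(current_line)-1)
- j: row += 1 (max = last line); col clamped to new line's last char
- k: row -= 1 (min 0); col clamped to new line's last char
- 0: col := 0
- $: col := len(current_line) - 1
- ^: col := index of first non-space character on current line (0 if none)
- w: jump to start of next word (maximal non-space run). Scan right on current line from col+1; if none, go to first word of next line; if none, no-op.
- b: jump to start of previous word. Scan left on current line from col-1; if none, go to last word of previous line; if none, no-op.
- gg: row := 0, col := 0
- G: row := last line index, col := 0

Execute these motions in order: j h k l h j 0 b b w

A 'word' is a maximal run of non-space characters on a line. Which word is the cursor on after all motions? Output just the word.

Answer: sky

Derivation:
After 1 (j): row=1 col=0 char='s'
After 2 (h): row=1 col=0 char='s'
After 3 (k): row=0 col=0 char='t'
After 4 (l): row=0 col=1 char='r'
After 5 (h): row=0 col=0 char='t'
After 6 (j): row=1 col=0 char='s'
After 7 (0): row=1 col=0 char='s'
After 8 (b): row=0 col=6 char='s'
After 9 (b): row=0 col=0 char='t'
After 10 (w): row=0 col=6 char='s'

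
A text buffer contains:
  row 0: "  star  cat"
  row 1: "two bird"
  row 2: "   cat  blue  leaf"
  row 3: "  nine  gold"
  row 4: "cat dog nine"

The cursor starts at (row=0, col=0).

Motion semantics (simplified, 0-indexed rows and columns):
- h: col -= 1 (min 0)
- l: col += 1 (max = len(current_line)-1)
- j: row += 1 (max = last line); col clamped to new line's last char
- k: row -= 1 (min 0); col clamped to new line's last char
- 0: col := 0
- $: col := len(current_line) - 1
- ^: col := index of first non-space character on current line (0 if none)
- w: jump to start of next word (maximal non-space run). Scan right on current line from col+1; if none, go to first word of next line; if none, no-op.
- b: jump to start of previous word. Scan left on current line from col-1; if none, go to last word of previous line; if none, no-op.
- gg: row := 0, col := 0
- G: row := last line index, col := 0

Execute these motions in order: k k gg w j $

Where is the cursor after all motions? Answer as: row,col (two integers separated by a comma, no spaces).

After 1 (k): row=0 col=0 char='_'
After 2 (k): row=0 col=0 char='_'
After 3 (gg): row=0 col=0 char='_'
After 4 (w): row=0 col=2 char='s'
After 5 (j): row=1 col=2 char='o'
After 6 ($): row=1 col=7 char='d'

Answer: 1,7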